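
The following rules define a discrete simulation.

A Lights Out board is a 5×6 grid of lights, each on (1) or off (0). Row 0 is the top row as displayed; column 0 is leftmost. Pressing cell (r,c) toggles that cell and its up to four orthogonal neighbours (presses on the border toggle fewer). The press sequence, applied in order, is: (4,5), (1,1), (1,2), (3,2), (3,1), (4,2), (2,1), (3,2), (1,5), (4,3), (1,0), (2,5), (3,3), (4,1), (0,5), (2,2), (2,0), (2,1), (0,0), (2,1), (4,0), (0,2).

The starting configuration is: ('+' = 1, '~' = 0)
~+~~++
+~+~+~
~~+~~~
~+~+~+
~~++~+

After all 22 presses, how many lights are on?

[0] ~+~~++
+~+~+~
~~+~~~
~+~+~+
~~++~+
[1] ~+~~++
+~+~+~
~~+~~~
~+~+~~
~~+++~
[2] ~~~~++
~+~~+~
~++~~~
~+~+~~
~~+++~
[3] ~~+~++
~~+++~
~+~~~~
~+~+~~
~~+++~
[4] ~~+~++
~~+++~
~++~~~
~~+~~~
~~~++~
[5] ~~+~++
~~+++~
~~+~~~
++~~~~
~+~++~
[6] ~~+~++
~~+++~
~~+~~~
+++~~~
~~+~+~
[7] ~~+~++
~++++~
++~~~~
+~+~~~
~~+~+~
[8] ~~+~++
~++++~
+++~~~
++~+~~
~~~~+~
[9] ~~+~+~
~+++~+
+++~~+
++~+~~
~~~~+~
[10] ~~+~+~
~+++~+
+++~~+
++~~~~
~~++~~
[11] +~+~+~
+~++~+
~++~~+
++~~~~
~~++~~
[12] +~+~+~
+~++~~
~++~+~
++~~~+
~~++~~
[13] +~+~+~
+~++~~
~++++~
++++++
~~+~~~
[14] +~+~+~
+~++~~
~++++~
+~++++
++~~~~
[15] +~+~~+
+~++~+
~++++~
+~++++
++~~~~
[16] +~+~~+
+~~+~+
~~~~+~
+~~+++
++~~~~
[17] +~+~~+
~~~+~+
++~~+~
~~~+++
++~~~~
[18] +~+~~+
~+~+~+
~~+~+~
~+~+++
++~~~~
[19] ~++~~+
++~+~+
~~+~+~
~+~+++
++~~~~
[20] ~++~~+
+~~+~+
++~~+~
~~~+++
++~~~~
[21] ~++~~+
+~~+~+
++~~+~
+~~+++
~~~~~~
[22] ~~~+~+
+~++~+
++~~+~
+~~+++
~~~~~~

13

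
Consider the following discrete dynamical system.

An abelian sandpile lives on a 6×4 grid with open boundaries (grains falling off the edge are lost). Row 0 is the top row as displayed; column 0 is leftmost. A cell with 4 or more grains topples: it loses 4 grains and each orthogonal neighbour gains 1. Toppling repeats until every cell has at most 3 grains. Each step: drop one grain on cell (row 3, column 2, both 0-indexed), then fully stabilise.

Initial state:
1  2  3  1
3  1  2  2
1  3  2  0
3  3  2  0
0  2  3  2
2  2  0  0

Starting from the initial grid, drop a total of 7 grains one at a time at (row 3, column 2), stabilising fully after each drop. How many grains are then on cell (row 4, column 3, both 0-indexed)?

3

[0] 1  2  3  1
3  1  2  2
1  3  2  0
3  3  2  0
0  2  3  2
2  2  0  0
[1] 1  2  3  1
3  1  2  2
1  3  2  0
3  3  3  0
0  2  3  2
2  2  0  0
[2] 1  2  3  1
3  2  3  2
3  1  0  1
0  3  3  1
2  0  1  3
2  3  1  0
[3] 1  2  3  1
3  2  3  2
3  2  1  1
1  0  1  2
2  1  2  3
2  3  1  0
[4] 1  2  3  1
3  2  3  2
3  2  1  1
1  0  2  2
2  1  2  3
2  3  1  0
[5] 1  2  3  1
3  2  3  2
3  2  1  1
1  0  3  2
2  1  2  3
2  3  1  0
[6] 1  2  3  1
3  2  3  2
3  2  2  1
1  1  0  3
2  1  3  3
2  3  1  0
[7] 1  2  3  1
3  2  3  2
3  2  2  1
1  1  1  3
2  1  3  3
2  3  1  0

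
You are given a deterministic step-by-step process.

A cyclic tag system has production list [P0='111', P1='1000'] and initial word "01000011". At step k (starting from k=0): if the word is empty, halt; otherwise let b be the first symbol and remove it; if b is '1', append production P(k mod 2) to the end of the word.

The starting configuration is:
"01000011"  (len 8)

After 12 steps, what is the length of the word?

10

0) "01000011"  (len 8)
1) "1000011"  (len 7)
2) "0000111000"  (len 10)
3) "000111000"  (len 9)
4) "00111000"  (len 8)
5) "0111000"  (len 7)
6) "111000"  (len 6)
7) "11000111"  (len 8)
8) "10001111000"  (len 11)
9) "0001111000111"  (len 13)
10) "001111000111"  (len 12)
11) "01111000111"  (len 11)
12) "1111000111"  (len 10)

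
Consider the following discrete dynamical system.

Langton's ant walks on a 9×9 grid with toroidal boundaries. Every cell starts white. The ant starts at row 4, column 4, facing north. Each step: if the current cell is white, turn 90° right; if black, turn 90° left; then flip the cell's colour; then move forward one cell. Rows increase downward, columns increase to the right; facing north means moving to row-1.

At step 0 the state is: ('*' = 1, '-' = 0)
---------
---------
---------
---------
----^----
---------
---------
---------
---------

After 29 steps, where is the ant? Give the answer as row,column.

step 0: ---------
---------
---------
---------
----^----
---------
---------
---------
---------
step 1: ---------
---------
---------
---------
----*>---
---------
---------
---------
---------
step 2: ---------
---------
---------
---------
----**---
-----v---
---------
---------
---------
step 3: ---------
---------
---------
---------
----**---
----<*---
---------
---------
---------
step 4: ---------
---------
---------
---------
----^*---
----**---
---------
---------
---------
step 5: ---------
---------
---------
---------
---<-*---
----**---
---------
---------
---------
step 6: ---------
---------
---------
---^-----
---*-*---
----**---
---------
---------
---------
step 7: ---------
---------
---------
---*>----
---*-*---
----**---
---------
---------
---------
step 8: ---------
---------
---------
---**----
---*v*---
----**---
---------
---------
---------
step 9: ---------
---------
---------
---**----
---<**---
----**---
---------
---------
---------
step 10: ---------
---------
---------
---**----
----**---
---v**---
---------
---------
---------
step 11: ---------
---------
---------
---**----
----**---
--<***---
---------
---------
---------
step 12: ---------
---------
---------
---**----
--^-**---
--****---
---------
---------
---------
step 13: ---------
---------
---------
---**----
--*>**---
--****---
---------
---------
---------
step 14: ---------
---------
---------
---**----
--****---
--*v**---
---------
---------
---------
step 15: ---------
---------
---------
---**----
--****---
--*->*---
---------
---------
---------
step 16: ---------
---------
---------
---**----
--**^*---
--*--*---
---------
---------
---------
step 17: ---------
---------
---------
---**----
--*<-*---
--*--*---
---------
---------
---------
step 18: ---------
---------
---------
---**----
--*--*---
--*v-*---
---------
---------
---------
step 19: ---------
---------
---------
---**----
--*--*---
--<*-*---
---------
---------
---------
step 20: ---------
---------
---------
---**----
--*--*---
---*-*---
--v------
---------
---------
step 21: ---------
---------
---------
---**----
--*--*---
---*-*---
-<*------
---------
---------
step 22: ---------
---------
---------
---**----
--*--*---
-^-*-*---
-**------
---------
---------
step 23: ---------
---------
---------
---**----
--*--*---
-*>*-*---
-**------
---------
---------
step 24: ---------
---------
---------
---**----
--*--*---
-***-*---
-*v------
---------
---------
step 25: ---------
---------
---------
---**----
--*--*---
-***-*---
-*->-----
---------
---------
step 26: ---------
---------
---------
---**----
--*--*---
-***-*---
-*-*-----
---v-----
---------
step 27: ---------
---------
---------
---**----
--*--*---
-***-*---
-*-*-----
--<*-----
---------
step 28: ---------
---------
---------
---**----
--*--*---
-***-*---
-*^*-----
--**-----
---------
step 29: ---------
---------
---------
---**----
--*--*---
-***-*---
-**>-----
--**-----
---------

6,3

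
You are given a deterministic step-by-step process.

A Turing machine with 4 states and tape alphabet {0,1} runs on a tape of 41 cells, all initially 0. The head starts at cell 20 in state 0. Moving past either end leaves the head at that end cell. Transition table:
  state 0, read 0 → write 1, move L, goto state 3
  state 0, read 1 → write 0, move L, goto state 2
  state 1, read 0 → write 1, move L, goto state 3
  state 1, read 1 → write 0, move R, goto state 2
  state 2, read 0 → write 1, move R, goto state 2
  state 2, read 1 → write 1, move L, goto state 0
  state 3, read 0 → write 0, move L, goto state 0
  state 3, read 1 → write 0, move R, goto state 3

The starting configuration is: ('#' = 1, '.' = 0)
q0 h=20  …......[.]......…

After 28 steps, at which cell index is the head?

k=0  q0 h=20  …......[.]......…
k=1  q3 h=19  …......[.]#.....…
k=2  q0 h=18  …......[.].#....…
k=3  q3 h=17  …......[.]#.#...…
k=4  q0 h=16  …......[.].#.#..…
k=5  q3 h=15  …......[.]#.#.#.…
k=6  q0 h=14  …......[.].#.#.#…
k=7  q3 h=13  …......[.]#.#.#.…
k=8  q0 h=12  …......[.].#.#.#…
k=9  q3 h=11  …......[.]#.#.#.…
k=10  q0 h=10  …......[.].#.#.#…
k=11  q3 h= 9  …......[.]#.#.#.…
k=12  q0 h= 8  …......[.].#.#.#…
k=13  q3 h= 7  …......[.]#.#.#.…
k=14  q0 h= 6  |......[.].#.#.#…
k=15  q3 h= 5  |.....[.]#.#.#.…
k=16  q0 h= 4  |....[.].#.#.#…
k=17  q3 h= 3  |...[.]#.#.#.…
k=18  q0 h= 2  |..[.].#.#.#…
k=19  q3 h= 1  |.[.]#.#.#.…
k=20  q0 h= 0  |[.].#.#.#…
k=21  q3 h= 0  |[#].#.#.#…
k=22  q3 h= 1  |.[.]#.#.#.…
k=23  q0 h= 0  |[.].#.#.#…
k=24  q3 h= 0  |[#].#.#.#…
k=25  q3 h= 1  |.[.]#.#.#.…
k=26  q0 h= 0  |[.].#.#.#…
k=27  q3 h= 0  |[#].#.#.#…
k=28  q3 h= 1  |.[.]#.#.#.…

1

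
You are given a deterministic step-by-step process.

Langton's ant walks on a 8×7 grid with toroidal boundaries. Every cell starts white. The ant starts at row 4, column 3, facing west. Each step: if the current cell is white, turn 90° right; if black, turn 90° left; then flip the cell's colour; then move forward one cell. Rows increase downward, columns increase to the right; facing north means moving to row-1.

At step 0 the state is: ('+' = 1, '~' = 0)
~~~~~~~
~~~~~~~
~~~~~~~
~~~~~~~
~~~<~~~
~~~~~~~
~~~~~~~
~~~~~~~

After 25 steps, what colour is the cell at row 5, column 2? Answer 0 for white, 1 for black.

1

0) ~~~~~~~
~~~~~~~
~~~~~~~
~~~~~~~
~~~<~~~
~~~~~~~
~~~~~~~
~~~~~~~
1) ~~~~~~~
~~~~~~~
~~~~~~~
~~~^~~~
~~~+~~~
~~~~~~~
~~~~~~~
~~~~~~~
2) ~~~~~~~
~~~~~~~
~~~~~~~
~~~+>~~
~~~+~~~
~~~~~~~
~~~~~~~
~~~~~~~
3) ~~~~~~~
~~~~~~~
~~~~~~~
~~~++~~
~~~+v~~
~~~~~~~
~~~~~~~
~~~~~~~
4) ~~~~~~~
~~~~~~~
~~~~~~~
~~~++~~
~~~<+~~
~~~~~~~
~~~~~~~
~~~~~~~
5) ~~~~~~~
~~~~~~~
~~~~~~~
~~~++~~
~~~~+~~
~~~v~~~
~~~~~~~
~~~~~~~
6) ~~~~~~~
~~~~~~~
~~~~~~~
~~~++~~
~~~~+~~
~~<+~~~
~~~~~~~
~~~~~~~
7) ~~~~~~~
~~~~~~~
~~~~~~~
~~~++~~
~~^~+~~
~~++~~~
~~~~~~~
~~~~~~~
8) ~~~~~~~
~~~~~~~
~~~~~~~
~~~++~~
~~+>+~~
~~++~~~
~~~~~~~
~~~~~~~
9) ~~~~~~~
~~~~~~~
~~~~~~~
~~~++~~
~~+++~~
~~+v~~~
~~~~~~~
~~~~~~~
10) ~~~~~~~
~~~~~~~
~~~~~~~
~~~++~~
~~+++~~
~~+~>~~
~~~~~~~
~~~~~~~
11) ~~~~~~~
~~~~~~~
~~~~~~~
~~~++~~
~~+++~~
~~+~+~~
~~~~v~~
~~~~~~~
12) ~~~~~~~
~~~~~~~
~~~~~~~
~~~++~~
~~+++~~
~~+~+~~
~~~<+~~
~~~~~~~
13) ~~~~~~~
~~~~~~~
~~~~~~~
~~~++~~
~~+++~~
~~+^+~~
~~~++~~
~~~~~~~
14) ~~~~~~~
~~~~~~~
~~~~~~~
~~~++~~
~~+++~~
~~++>~~
~~~++~~
~~~~~~~
15) ~~~~~~~
~~~~~~~
~~~~~~~
~~~++~~
~~++^~~
~~++~~~
~~~++~~
~~~~~~~
16) ~~~~~~~
~~~~~~~
~~~~~~~
~~~++~~
~~+<~~~
~~++~~~
~~~++~~
~~~~~~~
17) ~~~~~~~
~~~~~~~
~~~~~~~
~~~++~~
~~+~~~~
~~+v~~~
~~~++~~
~~~~~~~
18) ~~~~~~~
~~~~~~~
~~~~~~~
~~~++~~
~~+~~~~
~~+~>~~
~~~++~~
~~~~~~~
19) ~~~~~~~
~~~~~~~
~~~~~~~
~~~++~~
~~+~~~~
~~+~+~~
~~~+v~~
~~~~~~~
20) ~~~~~~~
~~~~~~~
~~~~~~~
~~~++~~
~~+~~~~
~~+~+~~
~~~+~>~
~~~~~~~
21) ~~~~~~~
~~~~~~~
~~~~~~~
~~~++~~
~~+~~~~
~~+~+~~
~~~+~+~
~~~~~v~
22) ~~~~~~~
~~~~~~~
~~~~~~~
~~~++~~
~~+~~~~
~~+~+~~
~~~+~+~
~~~~<+~
23) ~~~~~~~
~~~~~~~
~~~~~~~
~~~++~~
~~+~~~~
~~+~+~~
~~~+^+~
~~~~++~
24) ~~~~~~~
~~~~~~~
~~~~~~~
~~~++~~
~~+~~~~
~~+~+~~
~~~++>~
~~~~++~
25) ~~~~~~~
~~~~~~~
~~~~~~~
~~~++~~
~~+~~~~
~~+~+^~
~~~++~~
~~~~++~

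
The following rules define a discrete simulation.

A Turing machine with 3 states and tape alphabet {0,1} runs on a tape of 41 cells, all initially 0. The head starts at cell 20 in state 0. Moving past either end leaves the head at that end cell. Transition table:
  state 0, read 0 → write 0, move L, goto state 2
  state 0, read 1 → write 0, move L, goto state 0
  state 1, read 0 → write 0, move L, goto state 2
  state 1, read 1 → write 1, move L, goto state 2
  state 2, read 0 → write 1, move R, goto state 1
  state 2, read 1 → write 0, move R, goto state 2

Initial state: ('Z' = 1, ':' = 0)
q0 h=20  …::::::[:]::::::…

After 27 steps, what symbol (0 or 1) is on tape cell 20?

0) q0 h=20  …::::::[:]::::::…
1) q2 h=19  …::::::[:]::::::…
2) q1 h=20  …:::::Z[:]::::::…
3) q2 h=19  …::::::[Z]::::::…
4) q2 h=20  …::::::[:]::::::…
5) q1 h=21  …:::::Z[:]::::::…
6) q2 h=20  …::::::[Z]::::::…
7) q2 h=21  …::::::[:]::::::…
8) q1 h=22  …:::::Z[:]::::::…
9) q2 h=21  …::::::[Z]::::::…
10) q2 h=22  …::::::[:]::::::…
11) q1 h=23  …:::::Z[:]::::::…
12) q2 h=22  …::::::[Z]::::::…
13) q2 h=23  …::::::[:]::::::…
14) q1 h=24  …:::::Z[:]::::::…
15) q2 h=23  …::::::[Z]::::::…
16) q2 h=24  …::::::[:]::::::…
17) q1 h=25  …:::::Z[:]::::::…
18) q2 h=24  …::::::[Z]::::::…
19) q2 h=25  …::::::[:]::::::…
20) q1 h=26  …:::::Z[:]::::::…
21) q2 h=25  …::::::[Z]::::::…
22) q2 h=26  …::::::[:]::::::…
23) q1 h=27  …:::::Z[:]::::::…
24) q2 h=26  …::::::[Z]::::::…
25) q2 h=27  …::::::[:]::::::…
26) q1 h=28  …:::::Z[:]::::::…
27) q2 h=27  …::::::[Z]::::::…

0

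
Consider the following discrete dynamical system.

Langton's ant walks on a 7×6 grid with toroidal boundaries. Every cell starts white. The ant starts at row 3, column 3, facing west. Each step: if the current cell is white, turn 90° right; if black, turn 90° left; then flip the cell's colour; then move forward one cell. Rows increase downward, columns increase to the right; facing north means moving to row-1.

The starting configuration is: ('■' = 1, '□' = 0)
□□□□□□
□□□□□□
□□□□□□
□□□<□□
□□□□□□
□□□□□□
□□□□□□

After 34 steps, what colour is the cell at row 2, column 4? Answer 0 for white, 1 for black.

1

gen 0: □□□□□□
□□□□□□
□□□□□□
□□□<□□
□□□□□□
□□□□□□
□□□□□□
gen 1: □□□□□□
□□□□□□
□□□^□□
□□□■□□
□□□□□□
□□□□□□
□□□□□□
gen 2: □□□□□□
□□□□□□
□□□■>□
□□□■□□
□□□□□□
□□□□□□
□□□□□□
gen 3: □□□□□□
□□□□□□
□□□■■□
□□□■v□
□□□□□□
□□□□□□
□□□□□□
gen 4: □□□□□□
□□□□□□
□□□■■□
□□□<■□
□□□□□□
□□□□□□
□□□□□□
gen 5: □□□□□□
□□□□□□
□□□■■□
□□□□■□
□□□v□□
□□□□□□
□□□□□□
gen 6: □□□□□□
□□□□□□
□□□■■□
□□□□■□
□□<■□□
□□□□□□
□□□□□□
gen 7: □□□□□□
□□□□□□
□□□■■□
□□^□■□
□□■■□□
□□□□□□
□□□□□□
gen 8: □□□□□□
□□□□□□
□□□■■□
□□■>■□
□□■■□□
□□□□□□
□□□□□□
gen 9: □□□□□□
□□□□□□
□□□■■□
□□■■■□
□□■v□□
□□□□□□
□□□□□□
gen 10: □□□□□□
□□□□□□
□□□■■□
□□■■■□
□□■□>□
□□□□□□
□□□□□□
gen 11: □□□□□□
□□□□□□
□□□■■□
□□■■■□
□□■□■□
□□□□v□
□□□□□□
gen 12: □□□□□□
□□□□□□
□□□■■□
□□■■■□
□□■□■□
□□□<■□
□□□□□□
gen 13: □□□□□□
□□□□□□
□□□■■□
□□■■■□
□□■^■□
□□□■■□
□□□□□□
gen 14: □□□□□□
□□□□□□
□□□■■□
□□■■■□
□□■■>□
□□□■■□
□□□□□□
gen 15: □□□□□□
□□□□□□
□□□■■□
□□■■^□
□□■■□□
□□□■■□
□□□□□□
gen 16: □□□□□□
□□□□□□
□□□■■□
□□■<□□
□□■■□□
□□□■■□
□□□□□□
gen 17: □□□□□□
□□□□□□
□□□■■□
□□■□□□
□□■v□□
□□□■■□
□□□□□□
gen 18: □□□□□□
□□□□□□
□□□■■□
□□■□□□
□□■□>□
□□□■■□
□□□□□□
gen 19: □□□□□□
□□□□□□
□□□■■□
□□■□□□
□□■□■□
□□□■v□
□□□□□□
gen 20: □□□□□□
□□□□□□
□□□■■□
□□■□□□
□□■□■□
□□□■□>
□□□□□□
gen 21: □□□□□□
□□□□□□
□□□■■□
□□■□□□
□□■□■□
□□□■□■
□□□□□v
gen 22: □□□□□□
□□□□□□
□□□■■□
□□■□□□
□□■□■□
□□□■□■
□□□□<■
gen 23: □□□□□□
□□□□□□
□□□■■□
□□■□□□
□□■□■□
□□□■^■
□□□□■■
gen 24: □□□□□□
□□□□□□
□□□■■□
□□■□□□
□□■□■□
□□□■■>
□□□□■■
gen 25: □□□□□□
□□□□□□
□□□■■□
□□■□□□
□□■□■^
□□□■■□
□□□□■■
gen 26: □□□□□□
□□□□□□
□□□■■□
□□■□□□
>□■□■■
□□□■■□
□□□□■■
gen 27: □□□□□□
□□□□□□
□□□■■□
□□■□□□
■□■□■■
v□□■■□
□□□□■■
gen 28: □□□□□□
□□□□□□
□□□■■□
□□■□□□
■□■□■■
■□□■■<
□□□□■■
gen 29: □□□□□□
□□□□□□
□□□■■□
□□■□□□
■□■□■^
■□□■■■
□□□□■■
gen 30: □□□□□□
□□□□□□
□□□■■□
□□■□□□
■□■□<□
■□□■■■
□□□□■■
gen 31: □□□□□□
□□□□□□
□□□■■□
□□■□□□
■□■□□□
■□□■v■
□□□□■■
gen 32: □□□□□□
□□□□□□
□□□■■□
□□■□□□
■□■□□□
■□□■□>
□□□□■■
gen 33: □□□□□□
□□□□□□
□□□■■□
□□■□□□
■□■□□^
■□□■□□
□□□□■■
gen 34: □□□□□□
□□□□□□
□□□■■□
□□■□□□
>□■□□■
■□□■□□
□□□□■■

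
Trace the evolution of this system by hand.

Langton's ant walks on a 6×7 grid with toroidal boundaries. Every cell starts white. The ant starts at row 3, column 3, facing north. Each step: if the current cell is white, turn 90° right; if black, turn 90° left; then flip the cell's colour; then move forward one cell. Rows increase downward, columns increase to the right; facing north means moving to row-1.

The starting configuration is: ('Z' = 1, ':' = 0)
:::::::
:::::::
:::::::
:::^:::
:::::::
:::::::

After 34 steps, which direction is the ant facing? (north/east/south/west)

south

0) :::::::
:::::::
:::::::
:::^:::
:::::::
:::::::
1) :::::::
:::::::
:::::::
:::Z>::
:::::::
:::::::
2) :::::::
:::::::
:::::::
:::ZZ::
::::v::
:::::::
3) :::::::
:::::::
:::::::
:::ZZ::
:::<Z::
:::::::
4) :::::::
:::::::
:::::::
:::^Z::
:::ZZ::
:::::::
5) :::::::
:::::::
:::::::
::<:Z::
:::ZZ::
:::::::
6) :::::::
:::::::
::^::::
::Z:Z::
:::ZZ::
:::::::
7) :::::::
:::::::
::Z>:::
::Z:Z::
:::ZZ::
:::::::
8) :::::::
:::::::
::ZZ:::
::ZvZ::
:::ZZ::
:::::::
9) :::::::
:::::::
::ZZ:::
::<ZZ::
:::ZZ::
:::::::
10) :::::::
:::::::
::ZZ:::
:::ZZ::
::vZZ::
:::::::
11) :::::::
:::::::
::ZZ:::
:::ZZ::
:<ZZZ::
:::::::
12) :::::::
:::::::
::ZZ:::
:^:ZZ::
:ZZZZ::
:::::::
13) :::::::
:::::::
::ZZ:::
:Z>ZZ::
:ZZZZ::
:::::::
14) :::::::
:::::::
::ZZ:::
:ZZZZ::
:ZvZZ::
:::::::
15) :::::::
:::::::
::ZZ:::
:ZZZZ::
:Z:>Z::
:::::::
16) :::::::
:::::::
::ZZ:::
:ZZ^Z::
:Z::Z::
:::::::
17) :::::::
:::::::
::ZZ:::
:Z<:Z::
:Z::Z::
:::::::
18) :::::::
:::::::
::ZZ:::
:Z::Z::
:Zv:Z::
:::::::
19) :::::::
:::::::
::ZZ:::
:Z::Z::
:<Z:Z::
:::::::
20) :::::::
:::::::
::ZZ:::
:Z::Z::
::Z:Z::
:v:::::
21) :::::::
:::::::
::ZZ:::
:Z::Z::
::Z:Z::
<Z:::::
22) :::::::
:::::::
::ZZ:::
:Z::Z::
^:Z:Z::
ZZ:::::
23) :::::::
:::::::
::ZZ:::
:Z::Z::
Z>Z:Z::
ZZ:::::
24) :::::::
:::::::
::ZZ:::
:Z::Z::
ZZZ:Z::
Zv:::::
25) :::::::
:::::::
::ZZ:::
:Z::Z::
ZZZ:Z::
Z:>::::
26) ::v::::
:::::::
::ZZ:::
:Z::Z::
ZZZ:Z::
Z:Z::::
27) :<Z::::
:::::::
::ZZ:::
:Z::Z::
ZZZ:Z::
Z:Z::::
28) :ZZ::::
:::::::
::ZZ:::
:Z::Z::
ZZZ:Z::
Z^Z::::
29) :ZZ::::
:::::::
::ZZ:::
:Z::Z::
ZZZ:Z::
ZZ>::::
30) :ZZ::::
:::::::
::ZZ:::
:Z::Z::
ZZ^:Z::
ZZ:::::
31) :ZZ::::
:::::::
::ZZ:::
:Z::Z::
Z<::Z::
ZZ:::::
32) :ZZ::::
:::::::
::ZZ:::
:Z::Z::
Z:::Z::
Zv:::::
33) :ZZ::::
:::::::
::ZZ:::
:Z::Z::
Z:::Z::
Z:>::::
34) :Zv::::
:::::::
::ZZ:::
:Z::Z::
Z:::Z::
Z:Z::::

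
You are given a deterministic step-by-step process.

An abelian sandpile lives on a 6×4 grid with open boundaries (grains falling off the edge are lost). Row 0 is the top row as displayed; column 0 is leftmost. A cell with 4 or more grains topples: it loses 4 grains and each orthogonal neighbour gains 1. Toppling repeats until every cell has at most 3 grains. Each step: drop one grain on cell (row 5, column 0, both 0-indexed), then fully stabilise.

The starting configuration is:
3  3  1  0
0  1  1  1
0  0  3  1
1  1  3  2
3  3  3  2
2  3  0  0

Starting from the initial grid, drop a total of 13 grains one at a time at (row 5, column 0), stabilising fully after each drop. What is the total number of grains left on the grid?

37

t=0: 3  3  1  0
0  1  1  1
0  0  3  1
1  1  3  2
3  3  3  2
2  3  0  0
t=1: 3  3  1  0
0  1  1  1
0  0  3  1
1  1  3  2
3  3  3  2
3  3  0  0
t=2: 3  3  1  0
0  1  2  1
0  1  0  2
2  3  1  3
1  2  1  3
2  1  2  0
t=3: 3  3  1  0
0  1  2  1
0  1  0  2
2  3  1  3
1  2  1  3
3  1  2  0
t=4: 3  3  1  0
0  1  2  1
0  1  0  2
2  3  1  3
2  2  1  3
0  2  2  0
t=5: 3  3  1  0
0  1  2  1
0  1  0  2
2  3  1  3
2  2  1  3
1  2  2  0
t=6: 3  3  1  0
0  1  2  1
0  1  0  2
2  3  1  3
2  2  1  3
2  2  2  0
t=7: 3  3  1  0
0  1  2  1
0  1  0  2
2  3  1  3
2  2  1  3
3  2  2  0
t=8: 3  3  1  0
0  1  2  1
0  1  0  2
2  3  1  3
3  2  1  3
0  3  2  0
t=9: 3  3  1  0
0  1  2  1
0  1  0  2
2  3  1  3
3  2  1  3
1  3  2  0
t=10: 3  3  1  0
0  1  2  1
0  1  0  2
2  3  1  3
3  2  1  3
2  3  2  0
t=11: 3  3  1  0
0  1  2  1
0  1  0  2
2  3  1  3
3  2  1  3
3  3  2  0
t=12: 3  3  1  0
0  1  2  1
1  2  0  2
0  1  2  3
2  1  2  3
2  1  3  0
t=13: 3  3  1  0
0  1  2  1
1  2  0  2
0  1  2  3
2  1  2  3
3  1  3  0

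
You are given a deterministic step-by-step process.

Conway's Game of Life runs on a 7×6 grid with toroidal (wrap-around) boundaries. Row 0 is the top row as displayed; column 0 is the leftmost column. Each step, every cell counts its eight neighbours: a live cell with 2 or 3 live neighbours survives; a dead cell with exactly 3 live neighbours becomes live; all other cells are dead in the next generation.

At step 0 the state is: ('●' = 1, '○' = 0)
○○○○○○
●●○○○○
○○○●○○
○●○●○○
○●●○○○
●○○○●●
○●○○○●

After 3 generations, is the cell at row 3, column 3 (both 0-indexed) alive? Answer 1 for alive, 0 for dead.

0

[0] ○○○○○○
●●○○○○
○○○●○○
○●○●○○
○●●○○○
●○○○●●
○●○○○●
[1] ○●○○○○
○○○○○○
●●○○○○
○●○●○○
○●●●●●
○○●○●●
○○○○●●
[2] ○○○○○○
●●○○○○
●●●○○○
○○○●○●
○●○○○●
○●●○○○
●○○●●●
[3] ○●○○●○
●○●○○○
○○●○○●
○○○○●●
○●○○●○
○●●●○○
●●●●●●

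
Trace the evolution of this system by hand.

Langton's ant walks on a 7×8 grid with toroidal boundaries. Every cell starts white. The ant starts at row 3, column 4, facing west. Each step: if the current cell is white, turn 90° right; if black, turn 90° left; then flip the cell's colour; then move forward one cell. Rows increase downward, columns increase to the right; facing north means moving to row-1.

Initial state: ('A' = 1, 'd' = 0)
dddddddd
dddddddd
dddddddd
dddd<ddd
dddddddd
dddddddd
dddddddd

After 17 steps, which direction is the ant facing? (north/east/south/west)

t=0: dddddddd
dddddddd
dddddddd
dddd<ddd
dddddddd
dddddddd
dddddddd
t=1: dddddddd
dddddddd
dddd^ddd
ddddAddd
dddddddd
dddddddd
dddddddd
t=2: dddddddd
dddddddd
ddddA>dd
ddddAddd
dddddddd
dddddddd
dddddddd
t=3: dddddddd
dddddddd
ddddAAdd
ddddAvdd
dddddddd
dddddddd
dddddddd
t=4: dddddddd
dddddddd
ddddAAdd
dddd<Add
dddddddd
dddddddd
dddddddd
t=5: dddddddd
dddddddd
ddddAAdd
dddddAdd
ddddvddd
dddddddd
dddddddd
t=6: dddddddd
dddddddd
ddddAAdd
dddddAdd
ddd<Addd
dddddddd
dddddddd
t=7: dddddddd
dddddddd
ddddAAdd
ddd^dAdd
dddAAddd
dddddddd
dddddddd
t=8: dddddddd
dddddddd
ddddAAdd
dddA>Add
dddAAddd
dddddddd
dddddddd
t=9: dddddddd
dddddddd
ddddAAdd
dddAAAdd
dddAvddd
dddddddd
dddddddd
t=10: dddddddd
dddddddd
ddddAAdd
dddAAAdd
dddAd>dd
dddddddd
dddddddd
t=11: dddddddd
dddddddd
ddddAAdd
dddAAAdd
dddAdAdd
dddddvdd
dddddddd
t=12: dddddddd
dddddddd
ddddAAdd
dddAAAdd
dddAdAdd
dddd<Add
dddddddd
t=13: dddddddd
dddddddd
ddddAAdd
dddAAAdd
dddA^Add
ddddAAdd
dddddddd
t=14: dddddddd
dddddddd
ddddAAdd
dddAAAdd
dddAA>dd
ddddAAdd
dddddddd
t=15: dddddddd
dddddddd
ddddAAdd
dddAA^dd
dddAAddd
ddddAAdd
dddddddd
t=16: dddddddd
dddddddd
ddddAAdd
dddA<ddd
dddAAddd
ddddAAdd
dddddddd
t=17: dddddddd
dddddddd
ddddAAdd
dddAdddd
dddAvddd
ddddAAdd
dddddddd

south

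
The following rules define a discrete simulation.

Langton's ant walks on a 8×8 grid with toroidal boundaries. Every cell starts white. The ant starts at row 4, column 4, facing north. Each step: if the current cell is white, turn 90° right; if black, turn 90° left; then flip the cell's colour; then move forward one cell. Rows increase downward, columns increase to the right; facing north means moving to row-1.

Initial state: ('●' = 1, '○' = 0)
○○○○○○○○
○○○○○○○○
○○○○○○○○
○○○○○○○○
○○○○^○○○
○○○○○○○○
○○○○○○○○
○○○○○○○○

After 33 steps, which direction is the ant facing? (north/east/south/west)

east

step 0: ○○○○○○○○
○○○○○○○○
○○○○○○○○
○○○○○○○○
○○○○^○○○
○○○○○○○○
○○○○○○○○
○○○○○○○○
step 1: ○○○○○○○○
○○○○○○○○
○○○○○○○○
○○○○○○○○
○○○○●>○○
○○○○○○○○
○○○○○○○○
○○○○○○○○
step 2: ○○○○○○○○
○○○○○○○○
○○○○○○○○
○○○○○○○○
○○○○●●○○
○○○○○v○○
○○○○○○○○
○○○○○○○○
step 3: ○○○○○○○○
○○○○○○○○
○○○○○○○○
○○○○○○○○
○○○○●●○○
○○○○<●○○
○○○○○○○○
○○○○○○○○
step 4: ○○○○○○○○
○○○○○○○○
○○○○○○○○
○○○○○○○○
○○○○^●○○
○○○○●●○○
○○○○○○○○
○○○○○○○○
step 5: ○○○○○○○○
○○○○○○○○
○○○○○○○○
○○○○○○○○
○○○<○●○○
○○○○●●○○
○○○○○○○○
○○○○○○○○
step 6: ○○○○○○○○
○○○○○○○○
○○○○○○○○
○○○^○○○○
○○○●○●○○
○○○○●●○○
○○○○○○○○
○○○○○○○○
step 7: ○○○○○○○○
○○○○○○○○
○○○○○○○○
○○○●>○○○
○○○●○●○○
○○○○●●○○
○○○○○○○○
○○○○○○○○
step 8: ○○○○○○○○
○○○○○○○○
○○○○○○○○
○○○●●○○○
○○○●v●○○
○○○○●●○○
○○○○○○○○
○○○○○○○○
step 9: ○○○○○○○○
○○○○○○○○
○○○○○○○○
○○○●●○○○
○○○<●●○○
○○○○●●○○
○○○○○○○○
○○○○○○○○
step 10: ○○○○○○○○
○○○○○○○○
○○○○○○○○
○○○●●○○○
○○○○●●○○
○○○v●●○○
○○○○○○○○
○○○○○○○○
step 11: ○○○○○○○○
○○○○○○○○
○○○○○○○○
○○○●●○○○
○○○○●●○○
○○<●●●○○
○○○○○○○○
○○○○○○○○
step 12: ○○○○○○○○
○○○○○○○○
○○○○○○○○
○○○●●○○○
○○^○●●○○
○○●●●●○○
○○○○○○○○
○○○○○○○○
step 13: ○○○○○○○○
○○○○○○○○
○○○○○○○○
○○○●●○○○
○○●>●●○○
○○●●●●○○
○○○○○○○○
○○○○○○○○
step 14: ○○○○○○○○
○○○○○○○○
○○○○○○○○
○○○●●○○○
○○●●●●○○
○○●v●●○○
○○○○○○○○
○○○○○○○○
step 15: ○○○○○○○○
○○○○○○○○
○○○○○○○○
○○○●●○○○
○○●●●●○○
○○●○>●○○
○○○○○○○○
○○○○○○○○
step 16: ○○○○○○○○
○○○○○○○○
○○○○○○○○
○○○●●○○○
○○●●^●○○
○○●○○●○○
○○○○○○○○
○○○○○○○○
step 17: ○○○○○○○○
○○○○○○○○
○○○○○○○○
○○○●●○○○
○○●<○●○○
○○●○○●○○
○○○○○○○○
○○○○○○○○
step 18: ○○○○○○○○
○○○○○○○○
○○○○○○○○
○○○●●○○○
○○●○○●○○
○○●v○●○○
○○○○○○○○
○○○○○○○○
step 19: ○○○○○○○○
○○○○○○○○
○○○○○○○○
○○○●●○○○
○○●○○●○○
○○<●○●○○
○○○○○○○○
○○○○○○○○
step 20: ○○○○○○○○
○○○○○○○○
○○○○○○○○
○○○●●○○○
○○●○○●○○
○○○●○●○○
○○v○○○○○
○○○○○○○○
step 21: ○○○○○○○○
○○○○○○○○
○○○○○○○○
○○○●●○○○
○○●○○●○○
○○○●○●○○
○<●○○○○○
○○○○○○○○
step 22: ○○○○○○○○
○○○○○○○○
○○○○○○○○
○○○●●○○○
○○●○○●○○
○^○●○●○○
○●●○○○○○
○○○○○○○○
step 23: ○○○○○○○○
○○○○○○○○
○○○○○○○○
○○○●●○○○
○○●○○●○○
○●>●○●○○
○●●○○○○○
○○○○○○○○
step 24: ○○○○○○○○
○○○○○○○○
○○○○○○○○
○○○●●○○○
○○●○○●○○
○●●●○●○○
○●v○○○○○
○○○○○○○○
step 25: ○○○○○○○○
○○○○○○○○
○○○○○○○○
○○○●●○○○
○○●○○●○○
○●●●○●○○
○●○>○○○○
○○○○○○○○
step 26: ○○○○○○○○
○○○○○○○○
○○○○○○○○
○○○●●○○○
○○●○○●○○
○●●●○●○○
○●○●○○○○
○○○v○○○○
step 27: ○○○○○○○○
○○○○○○○○
○○○○○○○○
○○○●●○○○
○○●○○●○○
○●●●○●○○
○●○●○○○○
○○<●○○○○
step 28: ○○○○○○○○
○○○○○○○○
○○○○○○○○
○○○●●○○○
○○●○○●○○
○●●●○●○○
○●^●○○○○
○○●●○○○○
step 29: ○○○○○○○○
○○○○○○○○
○○○○○○○○
○○○●●○○○
○○●○○●○○
○●●●○●○○
○●●>○○○○
○○●●○○○○
step 30: ○○○○○○○○
○○○○○○○○
○○○○○○○○
○○○●●○○○
○○●○○●○○
○●●^○●○○
○●●○○○○○
○○●●○○○○
step 31: ○○○○○○○○
○○○○○○○○
○○○○○○○○
○○○●●○○○
○○●○○●○○
○●<○○●○○
○●●○○○○○
○○●●○○○○
step 32: ○○○○○○○○
○○○○○○○○
○○○○○○○○
○○○●●○○○
○○●○○●○○
○●○○○●○○
○●v○○○○○
○○●●○○○○
step 33: ○○○○○○○○
○○○○○○○○
○○○○○○○○
○○○●●○○○
○○●○○●○○
○●○○○●○○
○●○>○○○○
○○●●○○○○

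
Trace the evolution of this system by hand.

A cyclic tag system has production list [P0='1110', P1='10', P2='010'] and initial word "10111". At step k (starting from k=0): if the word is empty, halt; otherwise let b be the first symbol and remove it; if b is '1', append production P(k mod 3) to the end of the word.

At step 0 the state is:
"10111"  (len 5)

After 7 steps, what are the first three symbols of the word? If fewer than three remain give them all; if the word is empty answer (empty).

100

[0] "10111"  (len 5)
[1] "01111110"  (len 8)
[2] "1111110"  (len 7)
[3] "111110010"  (len 9)
[4] "111100101110"  (len 12)
[5] "1110010111010"  (len 13)
[6] "110010111010010"  (len 15)
[7] "100101110100101110"  (len 18)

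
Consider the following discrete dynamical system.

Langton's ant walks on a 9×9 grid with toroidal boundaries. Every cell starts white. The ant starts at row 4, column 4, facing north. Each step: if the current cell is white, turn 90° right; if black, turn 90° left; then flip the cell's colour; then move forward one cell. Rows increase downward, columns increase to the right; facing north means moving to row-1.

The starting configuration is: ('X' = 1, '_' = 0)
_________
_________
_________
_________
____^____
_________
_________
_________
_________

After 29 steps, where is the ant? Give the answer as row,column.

6,3

gen 0: _________
_________
_________
_________
____^____
_________
_________
_________
_________
gen 1: _________
_________
_________
_________
____X>___
_________
_________
_________
_________
gen 2: _________
_________
_________
_________
____XX___
_____v___
_________
_________
_________
gen 3: _________
_________
_________
_________
____XX___
____<X___
_________
_________
_________
gen 4: _________
_________
_________
_________
____^X___
____XX___
_________
_________
_________
gen 5: _________
_________
_________
_________
___<_X___
____XX___
_________
_________
_________
gen 6: _________
_________
_________
___^_____
___X_X___
____XX___
_________
_________
_________
gen 7: _________
_________
_________
___X>____
___X_X___
____XX___
_________
_________
_________
gen 8: _________
_________
_________
___XX____
___XvX___
____XX___
_________
_________
_________
gen 9: _________
_________
_________
___XX____
___<XX___
____XX___
_________
_________
_________
gen 10: _________
_________
_________
___XX____
____XX___
___vXX___
_________
_________
_________
gen 11: _________
_________
_________
___XX____
____XX___
__<XXX___
_________
_________
_________
gen 12: _________
_________
_________
___XX____
__^_XX___
__XXXX___
_________
_________
_________
gen 13: _________
_________
_________
___XX____
__X>XX___
__XXXX___
_________
_________
_________
gen 14: _________
_________
_________
___XX____
__XXXX___
__XvXX___
_________
_________
_________
gen 15: _________
_________
_________
___XX____
__XXXX___
__X_>X___
_________
_________
_________
gen 16: _________
_________
_________
___XX____
__XX^X___
__X__X___
_________
_________
_________
gen 17: _________
_________
_________
___XX____
__X<_X___
__X__X___
_________
_________
_________
gen 18: _________
_________
_________
___XX____
__X__X___
__Xv_X___
_________
_________
_________
gen 19: _________
_________
_________
___XX____
__X__X___
__<X_X___
_________
_________
_________
gen 20: _________
_________
_________
___XX____
__X__X___
___X_X___
__v______
_________
_________
gen 21: _________
_________
_________
___XX____
__X__X___
___X_X___
_<X______
_________
_________
gen 22: _________
_________
_________
___XX____
__X__X___
_^_X_X___
_XX______
_________
_________
gen 23: _________
_________
_________
___XX____
__X__X___
_X>X_X___
_XX______
_________
_________
gen 24: _________
_________
_________
___XX____
__X__X___
_XXX_X___
_Xv______
_________
_________
gen 25: _________
_________
_________
___XX____
__X__X___
_XXX_X___
_X_>_____
_________
_________
gen 26: _________
_________
_________
___XX____
__X__X___
_XXX_X___
_X_X_____
___v_____
_________
gen 27: _________
_________
_________
___XX____
__X__X___
_XXX_X___
_X_X_____
__<X_____
_________
gen 28: _________
_________
_________
___XX____
__X__X___
_XXX_X___
_X^X_____
__XX_____
_________
gen 29: _________
_________
_________
___XX____
__X__X___
_XXX_X___
_XX>_____
__XX_____
_________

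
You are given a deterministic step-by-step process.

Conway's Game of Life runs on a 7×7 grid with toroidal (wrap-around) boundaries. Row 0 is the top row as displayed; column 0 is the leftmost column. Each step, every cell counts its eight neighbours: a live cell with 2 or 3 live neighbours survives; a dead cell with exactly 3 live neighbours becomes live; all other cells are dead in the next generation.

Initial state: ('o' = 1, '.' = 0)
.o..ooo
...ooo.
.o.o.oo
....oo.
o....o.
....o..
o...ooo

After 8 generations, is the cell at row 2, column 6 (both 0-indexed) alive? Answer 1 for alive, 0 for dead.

t=0: .o..ooo
...ooo.
.o.o.oo
....oo.
o....o.
....o..
o...ooo
t=1: .......
...o...
..oo..o
o......
.....oo
o...o..
o..o...
t=2: .......
..oo...
..oo...
o....o.
o....oo
o...oo.
.......
t=3: .......
..oo...
.oooo..
oo..oo.
oo.....
o...oo.
.......
t=4: .......
.o..o..
o....o.
....ooo
.......
oo....o
.......
t=5: .......
.......
o......
....ooo
.......
o......
o......
t=6: .......
.......
.....oo
.....oo
.....oo
.......
.......
t=7: .......
.......
.....oo
o...o..
.....oo
.......
.......
t=8: .......
.......
.....oo
o...o..
.....oo
.......
.......

1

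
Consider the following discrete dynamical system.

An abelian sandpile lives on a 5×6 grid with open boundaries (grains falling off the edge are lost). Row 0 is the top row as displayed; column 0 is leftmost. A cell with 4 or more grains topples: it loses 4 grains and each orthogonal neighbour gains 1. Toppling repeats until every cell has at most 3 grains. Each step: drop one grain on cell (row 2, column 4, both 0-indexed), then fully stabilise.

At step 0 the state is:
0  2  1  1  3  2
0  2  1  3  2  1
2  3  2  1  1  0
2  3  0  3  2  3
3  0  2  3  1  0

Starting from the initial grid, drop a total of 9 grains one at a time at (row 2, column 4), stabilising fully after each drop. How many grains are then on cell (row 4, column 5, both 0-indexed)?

k=0  0  2  1  1  3  2
0  2  1  3  2  1
2  3  2  1  1  0
2  3  0  3  2  3
3  0  2  3  1  0
k=1  0  2  1  1  3  2
0  2  1  3  2  1
2  3  2  1  2  0
2  3  0  3  2  3
3  0  2  3  1  0
k=2  0  2  1  1  3  2
0  2  1  3  2  1
2  3  2  1  3  0
2  3  0  3  2  3
3  0  2  3  1  0
k=3  0  2  1  1  3  2
0  2  1  3  3  1
2  3  2  2  0  1
2  3  0  3  3  3
3  0  2  3  1  0
k=4  0  2  1  1  3  2
0  2  1  3  3  1
2  3  2  2  1  1
2  3  0  3  3  3
3  0  2  3  1  0
k=5  0  2  1  1  3  2
0  2  1  3  3  1
2  3  2  2  2  1
2  3  0  3  3  3
3  0  2  3  1  0
k=6  0  2  1  1  3  2
0  2  1  3  3  1
2  3  2  2  3  1
2  3  0  3  3  3
3  0  2  3  1  0
k=7  0  2  1  3  0  3
0  2  2  1  2  2
2  3  3  1  3  3
2  3  1  2  2  0
3  0  3  0  3  1
k=8  0  2  1  3  0  3
0  2  2  1  3  3
2  3  3  2  1  0
2  3  1  2  3  1
3  0  3  0  3  1
k=9  0  2  1  3  0  3
0  2  2  1  3  3
2  3  3  2  2  0
2  3  1  2  3  1
3  0  3  0  3  1

1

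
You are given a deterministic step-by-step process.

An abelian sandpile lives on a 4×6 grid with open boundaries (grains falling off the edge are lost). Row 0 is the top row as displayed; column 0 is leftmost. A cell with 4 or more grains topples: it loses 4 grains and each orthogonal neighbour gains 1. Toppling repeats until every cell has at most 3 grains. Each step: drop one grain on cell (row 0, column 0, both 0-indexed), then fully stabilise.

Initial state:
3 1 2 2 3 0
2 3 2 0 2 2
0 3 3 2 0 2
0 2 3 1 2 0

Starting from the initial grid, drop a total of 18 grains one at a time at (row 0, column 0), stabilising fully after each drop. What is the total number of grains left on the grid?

39

0) 3 1 2 2 3 0
2 3 2 0 2 2
0 3 3 2 0 2
0 2 3 1 2 0
1) 0 2 2 2 3 0
3 3 2 0 2 2
0 3 3 2 0 2
0 2 3 1 2 0
2) 1 2 2 2 3 0
3 3 2 0 2 2
0 3 3 2 0 2
0 2 3 1 2 0
3) 2 2 2 2 3 0
3 3 2 0 2 2
0 3 3 2 0 2
0 2 3 1 2 0
4) 3 2 2 2 3 0
3 3 2 0 2 2
0 3 3 2 0 2
0 2 3 1 2 0
5) 2 1 0 3 3 0
1 3 1 1 2 2
2 2 2 3 0 2
1 0 1 2 2 0
6) 3 1 0 3 3 0
1 3 1 1 2 2
2 2 2 3 0 2
1 0 1 2 2 0
7) 0 2 0 3 3 0
2 3 1 1 2 2
2 2 2 3 0 2
1 0 1 2 2 0
8) 1 2 0 3 3 0
2 3 1 1 2 2
2 2 2 3 0 2
1 0 1 2 2 0
9) 2 2 0 3 3 0
2 3 1 1 2 2
2 2 2 3 0 2
1 0 1 2 2 0
10) 3 2 0 3 3 0
2 3 1 1 2 2
2 2 2 3 0 2
1 0 1 2 2 0
11) 0 3 0 3 3 0
3 3 1 1 2 2
2 2 2 3 0 2
1 0 1 2 2 0
12) 1 3 0 3 3 0
3 3 1 1 2 2
2 2 2 3 0 2
1 0 1 2 2 0
13) 2 3 0 3 3 0
3 3 1 1 2 2
2 2 2 3 0 2
1 0 1 2 2 0
14) 3 3 0 3 3 0
3 3 1 1 2 2
2 2 2 3 0 2
1 0 1 2 2 0
15) 2 1 1 3 3 0
1 1 2 1 2 2
3 3 2 3 0 2
1 0 1 2 2 0
16) 3 1 1 3 3 0
1 1 2 1 2 2
3 3 2 3 0 2
1 0 1 2 2 0
17) 0 2 1 3 3 0
2 1 2 1 2 2
3 3 2 3 0 2
1 0 1 2 2 0
18) 1 2 1 3 3 0
2 1 2 1 2 2
3 3 2 3 0 2
1 0 1 2 2 0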